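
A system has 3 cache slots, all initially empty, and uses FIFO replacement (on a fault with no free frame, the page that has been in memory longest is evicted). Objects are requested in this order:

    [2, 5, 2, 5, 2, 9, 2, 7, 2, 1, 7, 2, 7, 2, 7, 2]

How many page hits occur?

10

2 → fault, frames {2}
5 → fault, frames {2,5}
2 → hit
5 → hit
2 → hit
9 → fault, frames {2,5,9}
2 → hit
7 → fault, evict 2, frames {5,9,7}
2 → fault, evict 5, frames {9,7,2}
1 → fault, evict 9, frames {7,2,1}
7 → hit
2 → hit
7 → hit
2 → hit
7 → hit
2 → hit
Hits: 10.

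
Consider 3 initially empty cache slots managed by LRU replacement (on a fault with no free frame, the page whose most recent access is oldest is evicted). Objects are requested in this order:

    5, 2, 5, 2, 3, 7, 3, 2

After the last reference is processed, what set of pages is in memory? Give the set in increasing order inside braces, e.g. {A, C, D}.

{2, 3, 7}

5: miss, frames {5}
2: miss, frames {5,2}
5: hit
2: hit
3: miss, frames {5,2,3}
7: miss, evict 5, frames {2,3,7}
3: hit
2: hit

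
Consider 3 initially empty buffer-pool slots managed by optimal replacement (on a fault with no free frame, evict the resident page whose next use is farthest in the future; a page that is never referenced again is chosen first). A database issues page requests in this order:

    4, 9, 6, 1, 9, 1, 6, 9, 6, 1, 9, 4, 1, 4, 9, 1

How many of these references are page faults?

4 -> miss, frames {4}
9 -> miss, frames {4,9}
6 -> miss, frames {4,9,6}
1 -> miss, evict 4, frames {9,6,1}
9 -> hit
1 -> hit
6 -> hit
9 -> hit
6 -> hit
1 -> hit
9 -> hit
4 -> miss, evict 6, frames {9,1,4}
1 -> hit
4 -> hit
9 -> hit
1 -> hit
Page faults: 5.

5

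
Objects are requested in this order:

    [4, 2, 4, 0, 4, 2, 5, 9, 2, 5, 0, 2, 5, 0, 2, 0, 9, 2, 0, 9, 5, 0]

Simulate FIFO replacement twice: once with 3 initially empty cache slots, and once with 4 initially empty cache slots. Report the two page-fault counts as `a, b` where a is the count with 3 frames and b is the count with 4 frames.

12, 5

3 frames: F F . F . . F F F . F . F . . . F F F . F . → 12 faults.
4 frames: F F . F . . F F . . . . . . . . . . . . . . → 5 faults.
5 < 12: adding a frame reduced faults, as is typical.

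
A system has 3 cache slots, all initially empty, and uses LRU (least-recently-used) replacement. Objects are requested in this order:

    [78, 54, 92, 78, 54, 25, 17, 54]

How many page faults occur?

78 -> miss, frames [78]
54 -> miss, frames [78, 54]
92 -> miss, frames [78, 54, 92]
78 -> hit
54 -> hit
25 -> miss, evict 92, frames [78, 54, 25]
17 -> miss, evict 78, frames [54, 25, 17]
54 -> hit
Page faults: 5.

5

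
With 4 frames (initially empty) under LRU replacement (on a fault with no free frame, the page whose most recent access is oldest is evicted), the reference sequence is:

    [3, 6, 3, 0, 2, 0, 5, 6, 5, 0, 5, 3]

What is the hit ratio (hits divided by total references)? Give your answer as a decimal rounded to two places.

0.42

3: fault, frames [3]
6: fault, frames [3, 6]
3: hit
0: fault, frames [6, 3, 0]
2: fault, frames [6, 3, 0, 2]
0: hit
5: fault, evict 6, frames [3, 2, 0, 5]
6: fault, evict 3, frames [2, 0, 5, 6]
5: hit
0: hit
5: hit
3: fault, evict 2, frames [6, 0, 5, 3]
Hits: 5 of 12 references → 5/12 = 0.4167.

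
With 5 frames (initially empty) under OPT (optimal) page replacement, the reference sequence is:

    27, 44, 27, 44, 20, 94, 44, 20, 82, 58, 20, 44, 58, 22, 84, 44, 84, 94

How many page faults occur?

8

27: miss, frames [27]
44: miss, frames [27, 44]
27: hit
44: hit
20: miss, frames [27, 44, 20]
94: miss, frames [27, 44, 20, 94]
44: hit
20: hit
82: miss, frames [27, 44, 20, 94, 82]
58: miss, evict 82, frames [27, 44, 20, 94, 58]
20: hit
44: hit
58: hit
22: miss, evict 58, frames [27, 44, 20, 94, 22]
84: miss, evict 22, frames [27, 44, 20, 94, 84]
44: hit
84: hit
94: hit
Page faults: 8.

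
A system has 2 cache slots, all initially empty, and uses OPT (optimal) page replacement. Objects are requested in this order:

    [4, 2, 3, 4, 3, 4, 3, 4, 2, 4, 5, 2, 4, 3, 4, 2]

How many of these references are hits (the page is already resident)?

8

4 -> miss, frames [4]
2 -> miss, frames [4, 2]
3 -> miss, evict 2, frames [4, 3]
4 -> hit
3 -> hit
4 -> hit
3 -> hit
4 -> hit
2 -> miss, evict 3, frames [4, 2]
4 -> hit
5 -> miss, evict 4, frames [2, 5]
2 -> hit
4 -> miss, evict 5, frames [2, 4]
3 -> miss, evict 2, frames [4, 3]
4 -> hit
2 -> miss, evict 3, frames [4, 2]
Hits: 8.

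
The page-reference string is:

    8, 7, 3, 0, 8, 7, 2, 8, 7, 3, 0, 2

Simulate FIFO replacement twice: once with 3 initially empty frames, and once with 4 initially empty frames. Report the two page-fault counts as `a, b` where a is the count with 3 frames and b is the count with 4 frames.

3 frames: F F F F F F F . . F F . → 9 faults.
4 frames: F F F F . . F F F F F F → 10 faults.
10 > 9: adding a frame increased faults — Belady's anomaly.

9, 10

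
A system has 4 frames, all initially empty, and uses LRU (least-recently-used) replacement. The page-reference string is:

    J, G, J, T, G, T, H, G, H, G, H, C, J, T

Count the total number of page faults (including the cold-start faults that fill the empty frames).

7

J → fault, frames {J}
G → fault, frames {J,G}
J → hit
T → fault, frames {G,J,T}
G → hit
T → hit
H → fault, frames {J,G,T,H}
G → hit
H → hit
G → hit
H → hit
C → fault, evict J, frames {T,G,H,C}
J → fault, evict T, frames {G,H,C,J}
T → fault, evict G, frames {H,C,J,T}
Page faults: 7.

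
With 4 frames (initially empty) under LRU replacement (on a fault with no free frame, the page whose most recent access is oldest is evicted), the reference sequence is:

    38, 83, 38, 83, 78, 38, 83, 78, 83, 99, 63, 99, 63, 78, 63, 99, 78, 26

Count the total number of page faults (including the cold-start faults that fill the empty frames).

38 -> fault, frames (38)
83 -> fault, frames (38 83)
38 -> hit
83 -> hit
78 -> fault, frames (38 83 78)
38 -> hit
83 -> hit
78 -> hit
83 -> hit
99 -> fault, frames (38 78 83 99)
63 -> fault, evict 38, frames (78 83 99 63)
99 -> hit
63 -> hit
78 -> hit
63 -> hit
99 -> hit
78 -> hit
26 -> fault, evict 83, frames (63 99 78 26)
Page faults: 6.

6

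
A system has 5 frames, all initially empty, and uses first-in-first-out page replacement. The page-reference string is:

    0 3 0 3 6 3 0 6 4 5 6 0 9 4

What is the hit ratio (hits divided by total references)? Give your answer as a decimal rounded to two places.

0.57

0: miss, frames {0}
3: miss, frames {0,3}
0: hit
3: hit
6: miss, frames {0,3,6}
3: hit
0: hit
6: hit
4: miss, frames {0,3,6,4}
5: miss, frames {0,3,6,4,5}
6: hit
0: hit
9: miss, evict 0, frames {3,6,4,5,9}
4: hit
Hits: 8 of 14 references → 8/14 = 0.5714.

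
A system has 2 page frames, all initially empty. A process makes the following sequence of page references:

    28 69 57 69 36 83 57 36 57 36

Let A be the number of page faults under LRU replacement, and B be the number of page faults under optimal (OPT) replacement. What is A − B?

1

Under LRU: F F F . F F F F . . → 7 faults.
Under OPT: F F F . F F . F . . → 6 faults.
A − B = 7 − 6 = 1.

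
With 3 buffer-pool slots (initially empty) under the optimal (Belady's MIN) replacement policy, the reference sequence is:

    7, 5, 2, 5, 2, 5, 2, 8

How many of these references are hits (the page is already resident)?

7 → miss, frames [7]
5 → miss, frames [7, 5]
2 → miss, frames [7, 5, 2]
5 → hit
2 → hit
5 → hit
2 → hit
8 → miss, evict 2, frames [7, 5, 8]
Hits: 4.

4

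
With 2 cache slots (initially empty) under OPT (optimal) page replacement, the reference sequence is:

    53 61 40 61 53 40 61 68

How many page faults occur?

6

53 → fault, frames (53)
61 → fault, frames (53 61)
40 → fault, evict 53, frames (61 40)
61 → hit
53 → fault, evict 61, frames (40 53)
40 → hit
61 → fault, evict 53, frames (40 61)
68 → fault, evict 61, frames (40 68)
Page faults: 6.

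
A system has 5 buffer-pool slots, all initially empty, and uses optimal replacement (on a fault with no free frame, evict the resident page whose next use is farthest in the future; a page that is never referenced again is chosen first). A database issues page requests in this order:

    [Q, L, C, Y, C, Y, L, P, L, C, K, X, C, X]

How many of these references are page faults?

7

Q -> miss, frames {Q}
L -> miss, frames {Q,L}
C -> miss, frames {Q,L,C}
Y -> miss, frames {Q,L,C,Y}
C -> hit
Y -> hit
L -> hit
P -> miss, frames {Q,L,C,Y,P}
L -> hit
C -> hit
K -> miss, evict P, frames {Q,L,C,Y,K}
X -> miss, evict K, frames {Q,L,C,Y,X}
C -> hit
X -> hit
Page faults: 7.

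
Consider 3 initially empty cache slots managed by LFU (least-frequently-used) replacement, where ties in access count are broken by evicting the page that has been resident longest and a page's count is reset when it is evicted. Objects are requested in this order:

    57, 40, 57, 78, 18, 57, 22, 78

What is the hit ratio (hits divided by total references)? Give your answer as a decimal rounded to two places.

57 → miss, frames [57]
40 → miss, frames [57, 40]
57 → hit
78 → miss, frames [57, 40, 78]
18 → miss, evict 40, frames [57, 78, 18]
57 → hit
22 → miss, evict 78, frames [57, 18, 22]
78 → miss, evict 18, frames [57, 22, 78]
Hits: 2 of 8 references → 2/8 = 0.2500.

0.25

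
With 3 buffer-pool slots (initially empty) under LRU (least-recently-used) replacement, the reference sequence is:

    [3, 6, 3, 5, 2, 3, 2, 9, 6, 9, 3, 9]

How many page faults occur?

3 -> miss, frames (3)
6 -> miss, frames (3 6)
3 -> hit
5 -> miss, frames (6 3 5)
2 -> miss, evict 6, frames (3 5 2)
3 -> hit
2 -> hit
9 -> miss, evict 5, frames (3 2 9)
6 -> miss, evict 3, frames (2 9 6)
9 -> hit
3 -> miss, evict 2, frames (6 9 3)
9 -> hit
Page faults: 7.

7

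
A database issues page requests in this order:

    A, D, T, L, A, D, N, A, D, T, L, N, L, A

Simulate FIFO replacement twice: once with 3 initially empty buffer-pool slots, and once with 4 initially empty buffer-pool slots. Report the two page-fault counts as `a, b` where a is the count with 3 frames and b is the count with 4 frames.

10, 11

3 frames: F F F F F F F . . F F . . F → 10 faults.
4 frames: F F F F . . F F F F F F . F → 11 faults.
11 > 10: adding a frame increased faults — Belady's anomaly.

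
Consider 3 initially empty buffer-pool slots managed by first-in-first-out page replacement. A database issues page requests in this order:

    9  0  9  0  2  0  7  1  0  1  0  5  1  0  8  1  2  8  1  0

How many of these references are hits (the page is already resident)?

9: miss, frames (9)
0: miss, frames (9 0)
9: hit
0: hit
2: miss, frames (9 0 2)
0: hit
7: miss, evict 9, frames (0 2 7)
1: miss, evict 0, frames (2 7 1)
0: miss, evict 2, frames (7 1 0)
1: hit
0: hit
5: miss, evict 7, frames (1 0 5)
1: hit
0: hit
8: miss, evict 1, frames (0 5 8)
1: miss, evict 0, frames (5 8 1)
2: miss, evict 5, frames (8 1 2)
8: hit
1: hit
0: miss, evict 8, frames (1 2 0)
Hits: 9.

9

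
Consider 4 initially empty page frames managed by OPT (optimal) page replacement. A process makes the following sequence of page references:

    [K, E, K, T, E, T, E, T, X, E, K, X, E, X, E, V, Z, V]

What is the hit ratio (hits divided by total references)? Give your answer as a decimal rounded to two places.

0.67

K -> fault, frames {K}
E -> fault, frames {K,E}
K -> hit
T -> fault, frames {K,E,T}
E -> hit
T -> hit
E -> hit
T -> hit
X -> fault, frames {K,E,T,X}
E -> hit
K -> hit
X -> hit
E -> hit
X -> hit
E -> hit
V -> fault, evict X, frames {K,E,T,V}
Z -> fault, evict T, frames {K,E,V,Z}
V -> hit
Hits: 12 of 18 references → 12/18 = 0.6667.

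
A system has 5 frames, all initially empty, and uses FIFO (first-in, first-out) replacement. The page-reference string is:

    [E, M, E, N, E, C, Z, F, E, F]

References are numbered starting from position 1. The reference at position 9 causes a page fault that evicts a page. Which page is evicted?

M

pos 1: E -> miss, frames [E]
pos 2: M -> miss, frames [E, M]
pos 3: E -> hit
pos 4: N -> miss, frames [E, M, N]
pos 5: E -> hit
pos 6: C -> miss, frames [E, M, N, C]
pos 7: Z -> miss, frames [E, M, N, C, Z]
pos 8: F -> miss, evict E, frames [M, N, C, Z, F]
pos 9: E -> miss, evict M, frames [N, C, Z, F, E]
At position 9, page M is evicted.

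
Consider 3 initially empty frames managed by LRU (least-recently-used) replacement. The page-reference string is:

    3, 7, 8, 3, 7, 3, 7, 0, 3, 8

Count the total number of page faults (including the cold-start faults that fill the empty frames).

3 → miss, frames [3]
7 → miss, frames [3, 7]
8 → miss, frames [3, 7, 8]
3 → hit
7 → hit
3 → hit
7 → hit
0 → miss, evict 8, frames [3, 7, 0]
3 → hit
8 → miss, evict 7, frames [0, 3, 8]
Page faults: 5.

5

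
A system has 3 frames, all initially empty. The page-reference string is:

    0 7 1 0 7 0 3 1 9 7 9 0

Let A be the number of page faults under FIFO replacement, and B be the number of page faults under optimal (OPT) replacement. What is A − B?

1

Under FIFO: F F F . . . F . F F . F → 7 faults.
Under OPT: F F F . . . F . F . . F → 6 faults.
A − B = 7 − 6 = 1.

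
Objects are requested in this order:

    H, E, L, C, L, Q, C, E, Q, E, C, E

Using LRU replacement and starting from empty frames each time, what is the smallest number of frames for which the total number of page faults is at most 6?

f=1: 12 faults
f=2: 9 faults
f=3: 6 faults
f=4: 5 faults
f=5: 5 faults
Smallest f with faults ≤ 6 is 3.

3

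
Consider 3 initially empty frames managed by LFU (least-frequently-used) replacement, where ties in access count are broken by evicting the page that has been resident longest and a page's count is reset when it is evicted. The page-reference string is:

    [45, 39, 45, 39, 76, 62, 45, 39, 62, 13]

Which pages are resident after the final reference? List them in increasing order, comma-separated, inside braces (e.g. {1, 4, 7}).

{13, 39, 45}

45: miss, frames {45}
39: miss, frames {45,39}
45: hit
39: hit
76: miss, frames {45,39,76}
62: miss, evict 76, frames {45,39,62}
45: hit
39: hit
62: hit
13: miss, evict 62, frames {45,39,13}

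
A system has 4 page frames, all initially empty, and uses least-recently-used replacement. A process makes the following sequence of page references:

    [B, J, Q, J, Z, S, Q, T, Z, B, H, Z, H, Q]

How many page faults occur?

B → miss, frames [B]
J → miss, frames [B, J]
Q → miss, frames [B, J, Q]
J → hit
Z → miss, frames [B, Q, J, Z]
S → miss, evict B, frames [Q, J, Z, S]
Q → hit
T → miss, evict J, frames [Z, S, Q, T]
Z → hit
B → miss, evict S, frames [Q, T, Z, B]
H → miss, evict Q, frames [T, Z, B, H]
Z → hit
H → hit
Q → miss, evict T, frames [B, Z, H, Q]
Page faults: 9.

9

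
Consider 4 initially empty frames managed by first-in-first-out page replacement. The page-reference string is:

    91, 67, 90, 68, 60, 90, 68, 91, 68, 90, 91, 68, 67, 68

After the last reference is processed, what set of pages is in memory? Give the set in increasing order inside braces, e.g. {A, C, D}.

91 → fault, frames [91]
67 → fault, frames [91, 67]
90 → fault, frames [91, 67, 90]
68 → fault, frames [91, 67, 90, 68]
60 → fault, evict 91, frames [67, 90, 68, 60]
90 → hit
68 → hit
91 → fault, evict 67, frames [90, 68, 60, 91]
68 → hit
90 → hit
91 → hit
68 → hit
67 → fault, evict 90, frames [68, 60, 91, 67]
68 → hit

{60, 67, 68, 91}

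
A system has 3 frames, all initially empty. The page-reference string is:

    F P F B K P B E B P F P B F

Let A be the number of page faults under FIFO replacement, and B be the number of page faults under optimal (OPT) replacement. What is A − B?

Under FIFO: F F . F F . . F . F F . F . → 8 faults.
Under OPT: F F . F F . . F . . F . . . → 6 faults.
A − B = 8 − 6 = 2.

2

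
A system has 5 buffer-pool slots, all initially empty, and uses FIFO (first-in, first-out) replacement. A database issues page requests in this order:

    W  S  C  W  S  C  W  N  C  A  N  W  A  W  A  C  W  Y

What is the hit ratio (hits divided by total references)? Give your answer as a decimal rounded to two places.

W: miss, frames {W}
S: miss, frames {W,S}
C: miss, frames {W,S,C}
W: hit
S: hit
C: hit
W: hit
N: miss, frames {W,S,C,N}
C: hit
A: miss, frames {W,S,C,N,A}
N: hit
W: hit
A: hit
W: hit
A: hit
C: hit
W: hit
Y: miss, evict W, frames {S,C,N,A,Y}
Hits: 12 of 18 references → 12/18 = 0.6667.

0.67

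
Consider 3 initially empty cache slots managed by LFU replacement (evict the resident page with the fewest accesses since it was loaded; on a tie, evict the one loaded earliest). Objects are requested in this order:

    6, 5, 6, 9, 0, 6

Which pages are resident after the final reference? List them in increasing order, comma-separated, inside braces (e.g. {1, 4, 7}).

6 -> miss, frames {6}
5 -> miss, frames {6,5}
6 -> hit
9 -> miss, frames {6,5,9}
0 -> miss, evict 5, frames {6,9,0}
6 -> hit

{0, 6, 9}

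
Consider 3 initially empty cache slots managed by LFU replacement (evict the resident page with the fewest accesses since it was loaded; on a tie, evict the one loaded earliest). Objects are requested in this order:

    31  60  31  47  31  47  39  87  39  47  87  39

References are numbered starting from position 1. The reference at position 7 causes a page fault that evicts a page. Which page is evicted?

60

pos 1: 31 -> miss, frames {31}
pos 2: 60 -> miss, frames {31,60}
pos 3: 31 -> hit
pos 4: 47 -> miss, frames {31,60,47}
pos 5: 31 -> hit
pos 6: 47 -> hit
pos 7: 39 -> miss, evict 60, frames {31,47,39}
At position 7, page 60 is evicted.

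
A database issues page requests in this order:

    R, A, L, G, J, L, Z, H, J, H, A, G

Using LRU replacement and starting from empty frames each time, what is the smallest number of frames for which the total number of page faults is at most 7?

f=1: 12 faults
f=2: 11 faults
f=3: 10 faults
f=4: 9 faults
f=5: 9 faults
f=6: 7 faults
f=7: 7 faults
Smallest f with faults ≤ 7 is 6.

6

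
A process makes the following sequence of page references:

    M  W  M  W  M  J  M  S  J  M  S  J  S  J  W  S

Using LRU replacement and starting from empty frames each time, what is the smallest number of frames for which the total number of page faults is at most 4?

f=1: 16 faults
f=2: 10 faults
f=3: 5 faults
f=4: 4 faults
Smallest f with faults ≤ 4 is 4.

4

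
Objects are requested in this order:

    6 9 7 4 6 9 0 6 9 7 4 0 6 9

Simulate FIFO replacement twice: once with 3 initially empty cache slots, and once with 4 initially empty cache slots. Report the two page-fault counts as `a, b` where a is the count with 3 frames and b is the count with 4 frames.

11, 12

3 frames: F F F F F F F . . F F . F F → 11 faults.
4 frames: F F F F . . F F F F F F F F → 12 faults.
12 > 11: adding a frame increased faults — Belady's anomaly.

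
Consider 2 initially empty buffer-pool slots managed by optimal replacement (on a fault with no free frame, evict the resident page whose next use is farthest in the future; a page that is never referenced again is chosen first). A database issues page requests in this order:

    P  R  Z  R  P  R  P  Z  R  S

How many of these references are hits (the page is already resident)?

P: fault, frames [P]
R: fault, frames [P, R]
Z: fault, evict P, frames [R, Z]
R: hit
P: fault, evict Z, frames [R, P]
R: hit
P: hit
Z: fault, evict P, frames [R, Z]
R: hit
S: fault, evict Z, frames [R, S]
Hits: 4.

4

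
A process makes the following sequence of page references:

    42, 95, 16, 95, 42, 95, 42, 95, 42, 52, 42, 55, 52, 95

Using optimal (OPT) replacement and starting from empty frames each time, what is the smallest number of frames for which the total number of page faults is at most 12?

f=1: 14 faults
f=2: 7 faults
f=3: 5 faults
f=4: 5 faults
f=5: 5 faults
Smallest f with faults ≤ 12 is 2.

2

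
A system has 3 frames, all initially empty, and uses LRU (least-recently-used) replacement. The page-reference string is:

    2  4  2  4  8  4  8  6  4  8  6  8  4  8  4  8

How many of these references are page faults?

2 → miss, frames [2]
4 → miss, frames [2, 4]
2 → hit
4 → hit
8 → miss, frames [2, 4, 8]
4 → hit
8 → hit
6 → miss, evict 2, frames [4, 8, 6]
4 → hit
8 → hit
6 → hit
8 → hit
4 → hit
8 → hit
4 → hit
8 → hit
Page faults: 4.

4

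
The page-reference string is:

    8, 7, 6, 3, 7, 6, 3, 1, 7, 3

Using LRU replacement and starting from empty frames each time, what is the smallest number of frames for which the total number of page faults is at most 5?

f=1: 10 faults
f=2: 10 faults
f=3: 6 faults
f=4: 5 faults
f=5: 5 faults
Smallest f with faults ≤ 5 is 4.

4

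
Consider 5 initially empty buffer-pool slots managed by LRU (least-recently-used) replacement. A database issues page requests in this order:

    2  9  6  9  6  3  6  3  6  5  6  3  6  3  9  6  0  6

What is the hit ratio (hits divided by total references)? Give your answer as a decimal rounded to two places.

0.67

2 -> miss, frames [2]
9 -> miss, frames [2, 9]
6 -> miss, frames [2, 9, 6]
9 -> hit
6 -> hit
3 -> miss, frames [2, 9, 6, 3]
6 -> hit
3 -> hit
6 -> hit
5 -> miss, frames [2, 9, 3, 6, 5]
6 -> hit
3 -> hit
6 -> hit
3 -> hit
9 -> hit
6 -> hit
0 -> miss, evict 2, frames [5, 3, 9, 6, 0]
6 -> hit
Hits: 12 of 18 references → 12/18 = 0.6667.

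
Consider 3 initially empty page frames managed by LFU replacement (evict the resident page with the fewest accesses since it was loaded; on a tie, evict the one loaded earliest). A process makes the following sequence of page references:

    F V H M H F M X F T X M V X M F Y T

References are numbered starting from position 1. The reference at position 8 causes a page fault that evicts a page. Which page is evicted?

pos 1: F → miss, frames [F]
pos 2: V → miss, frames [F, V]
pos 3: H → miss, frames [F, V, H]
pos 4: M → miss, evict F, frames [V, H, M]
pos 5: H → hit
pos 6: F → miss, evict V, frames [H, M, F]
pos 7: M → hit
pos 8: X → miss, evict F, frames [H, M, X]
At position 8, page F is evicted.

F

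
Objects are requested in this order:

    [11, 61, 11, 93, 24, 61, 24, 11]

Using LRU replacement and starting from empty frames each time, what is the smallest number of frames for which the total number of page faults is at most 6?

f=1: 8 faults
f=2: 6 faults
f=3: 6 faults
f=4: 4 faults
Smallest f with faults ≤ 6 is 2.

2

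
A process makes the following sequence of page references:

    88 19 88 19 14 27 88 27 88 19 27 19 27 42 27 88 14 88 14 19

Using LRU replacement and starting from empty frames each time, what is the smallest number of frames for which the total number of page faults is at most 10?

3

f=1: 20 faults
f=2: 11 faults
f=3: 10 faults
f=4: 7 faults
f=5: 5 faults
Smallest f with faults ≤ 10 is 3.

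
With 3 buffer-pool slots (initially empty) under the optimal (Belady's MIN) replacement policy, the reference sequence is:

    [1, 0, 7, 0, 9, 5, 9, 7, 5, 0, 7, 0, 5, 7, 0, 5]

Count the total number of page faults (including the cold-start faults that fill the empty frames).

1: miss, frames {1}
0: miss, frames {1,0}
7: miss, frames {1,0,7}
0: hit
9: miss, evict 1, frames {0,7,9}
5: miss, evict 0, frames {7,9,5}
9: hit
7: hit
5: hit
0: miss, evict 9, frames {7,5,0}
7: hit
0: hit
5: hit
7: hit
0: hit
5: hit
Page faults: 6.

6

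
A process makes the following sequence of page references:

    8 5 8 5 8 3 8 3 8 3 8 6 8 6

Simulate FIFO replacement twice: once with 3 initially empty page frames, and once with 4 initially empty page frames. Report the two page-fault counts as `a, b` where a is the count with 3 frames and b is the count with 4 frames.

5, 4

3 frames: F F . . . F . . . . . F F . → 5 faults.
4 frames: F F . . . F . . . . . F . . → 4 faults.
4 < 5: adding a frame reduced faults, as is typical.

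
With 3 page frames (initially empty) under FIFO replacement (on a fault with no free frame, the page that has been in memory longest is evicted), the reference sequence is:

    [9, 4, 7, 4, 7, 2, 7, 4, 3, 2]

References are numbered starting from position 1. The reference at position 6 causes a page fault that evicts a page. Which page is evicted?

pos 1: 9 → fault, frames {9}
pos 2: 4 → fault, frames {9,4}
pos 3: 7 → fault, frames {9,4,7}
pos 4: 4 → hit
pos 5: 7 → hit
pos 6: 2 → fault, evict 9, frames {4,7,2}
At position 6, page 9 is evicted.

9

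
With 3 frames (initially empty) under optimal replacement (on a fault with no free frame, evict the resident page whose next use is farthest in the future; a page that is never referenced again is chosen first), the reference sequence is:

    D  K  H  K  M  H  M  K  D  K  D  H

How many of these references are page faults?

D -> miss, frames [D]
K -> miss, frames [D, K]
H -> miss, frames [D, K, H]
K -> hit
M -> miss, evict D, frames [K, H, M]
H -> hit
M -> hit
K -> hit
D -> miss, evict M, frames [K, H, D]
K -> hit
D -> hit
H -> hit
Page faults: 5.

5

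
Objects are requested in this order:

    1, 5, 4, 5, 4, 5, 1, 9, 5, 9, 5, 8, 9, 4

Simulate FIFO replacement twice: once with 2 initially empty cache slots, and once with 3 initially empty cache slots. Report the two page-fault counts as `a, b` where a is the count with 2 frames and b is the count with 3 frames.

9, 5

2 frames: F F F . . . F F F . . F F F → 9 faults.
3 frames: F F F . . . . F . . . F . . → 5 faults.
5 < 9: adding a frame reduced faults, as is typical.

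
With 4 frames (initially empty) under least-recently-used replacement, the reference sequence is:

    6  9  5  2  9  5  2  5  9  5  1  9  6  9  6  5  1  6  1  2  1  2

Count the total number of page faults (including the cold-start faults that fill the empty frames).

7

6: miss, frames (6)
9: miss, frames (6 9)
5: miss, frames (6 9 5)
2: miss, frames (6 9 5 2)
9: hit
5: hit
2: hit
5: hit
9: hit
5: hit
1: miss, evict 6, frames (2 9 5 1)
9: hit
6: miss, evict 2, frames (5 1 9 6)
9: hit
6: hit
5: hit
1: hit
6: hit
1: hit
2: miss, evict 9, frames (5 6 1 2)
1: hit
2: hit
Page faults: 7.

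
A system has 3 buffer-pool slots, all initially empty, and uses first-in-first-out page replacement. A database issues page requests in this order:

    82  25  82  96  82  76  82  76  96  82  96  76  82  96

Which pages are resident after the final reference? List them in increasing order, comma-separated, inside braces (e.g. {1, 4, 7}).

{76, 82, 96}

82 -> fault, frames {82}
25 -> fault, frames {82,25}
82 -> hit
96 -> fault, frames {82,25,96}
82 -> hit
76 -> fault, evict 82, frames {25,96,76}
82 -> fault, evict 25, frames {96,76,82}
76 -> hit
96 -> hit
82 -> hit
96 -> hit
76 -> hit
82 -> hit
96 -> hit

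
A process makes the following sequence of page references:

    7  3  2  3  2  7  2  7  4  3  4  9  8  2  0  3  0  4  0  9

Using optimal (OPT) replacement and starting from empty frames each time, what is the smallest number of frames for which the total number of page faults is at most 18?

2

f=1: 20 faults
f=2: 12 faults
f=3: 9 faults
f=4: 8 faults
f=5: 7 faults
f=6: 7 faults
f=7: 7 faults
Smallest f with faults ≤ 18 is 2.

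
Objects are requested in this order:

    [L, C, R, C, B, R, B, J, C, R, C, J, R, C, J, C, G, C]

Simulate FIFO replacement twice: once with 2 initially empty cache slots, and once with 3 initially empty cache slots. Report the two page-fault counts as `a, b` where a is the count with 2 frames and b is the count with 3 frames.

10, 8

2 frames: F F F . F . . F F F . F . F . . F . → 10 faults.
3 frames: F F F . F . . F F F . . . . . . F . → 8 faults.
8 < 10: adding a frame reduced faults, as is typical.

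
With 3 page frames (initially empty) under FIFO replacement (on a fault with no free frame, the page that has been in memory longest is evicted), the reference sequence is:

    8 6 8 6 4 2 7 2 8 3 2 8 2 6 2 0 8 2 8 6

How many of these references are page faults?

13

8 → miss, frames [8]
6 → miss, frames [8, 6]
8 → hit
6 → hit
4 → miss, frames [8, 6, 4]
2 → miss, evict 8, frames [6, 4, 2]
7 → miss, evict 6, frames [4, 2, 7]
2 → hit
8 → miss, evict 4, frames [2, 7, 8]
3 → miss, evict 2, frames [7, 8, 3]
2 → miss, evict 7, frames [8, 3, 2]
8 → hit
2 → hit
6 → miss, evict 8, frames [3, 2, 6]
2 → hit
0 → miss, evict 3, frames [2, 6, 0]
8 → miss, evict 2, frames [6, 0, 8]
2 → miss, evict 6, frames [0, 8, 2]
8 → hit
6 → miss, evict 0, frames [8, 2, 6]
Page faults: 13.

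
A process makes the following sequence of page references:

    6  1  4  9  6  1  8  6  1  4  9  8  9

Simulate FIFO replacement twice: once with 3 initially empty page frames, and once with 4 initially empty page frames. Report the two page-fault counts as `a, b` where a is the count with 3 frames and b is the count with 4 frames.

9, 10

3 frames: F F F F F F F . . F F . . → 9 faults.
4 frames: F F F F . . F F F F F F . → 10 faults.
10 > 9: adding a frame increased faults — Belady's anomaly.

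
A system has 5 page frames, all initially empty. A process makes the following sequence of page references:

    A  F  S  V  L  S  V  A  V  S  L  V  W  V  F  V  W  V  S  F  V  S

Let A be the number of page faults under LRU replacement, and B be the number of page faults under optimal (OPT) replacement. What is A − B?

Under LRU: F F F F F . . . . . . . F . F . . . . . . . → 7 faults.
Under OPT: F F F F F . . . . . . . F . . . . . . . . . → 6 faults.
A − B = 7 − 6 = 1.

1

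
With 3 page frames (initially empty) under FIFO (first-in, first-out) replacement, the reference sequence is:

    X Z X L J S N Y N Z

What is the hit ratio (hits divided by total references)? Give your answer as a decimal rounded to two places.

X -> miss, frames {X}
Z -> miss, frames {X,Z}
X -> hit
L -> miss, frames {X,Z,L}
J -> miss, evict X, frames {Z,L,J}
S -> miss, evict Z, frames {L,J,S}
N -> miss, evict L, frames {J,S,N}
Y -> miss, evict J, frames {S,N,Y}
N -> hit
Z -> miss, evict S, frames {N,Y,Z}
Hits: 2 of 10 references → 2/10 = 0.2000.

0.20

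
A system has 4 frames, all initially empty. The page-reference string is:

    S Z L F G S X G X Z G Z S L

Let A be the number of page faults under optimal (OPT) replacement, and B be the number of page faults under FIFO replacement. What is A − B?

Under OPT: F F F F F . F . . . . . . F → 7 faults.
Under FIFO: F F F F F F F . . F . . . F → 9 faults.
A − B = 7 − 9 = -2.

-2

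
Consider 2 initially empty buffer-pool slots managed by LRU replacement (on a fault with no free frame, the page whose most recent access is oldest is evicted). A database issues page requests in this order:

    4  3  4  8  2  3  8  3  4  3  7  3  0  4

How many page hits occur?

4

4 → fault, frames (4)
3 → fault, frames (4 3)
4 → hit
8 → fault, evict 3, frames (4 8)
2 → fault, evict 4, frames (8 2)
3 → fault, evict 8, frames (2 3)
8 → fault, evict 2, frames (3 8)
3 → hit
4 → fault, evict 8, frames (3 4)
3 → hit
7 → fault, evict 4, frames (3 7)
3 → hit
0 → fault, evict 7, frames (3 0)
4 → fault, evict 3, frames (0 4)
Hits: 4.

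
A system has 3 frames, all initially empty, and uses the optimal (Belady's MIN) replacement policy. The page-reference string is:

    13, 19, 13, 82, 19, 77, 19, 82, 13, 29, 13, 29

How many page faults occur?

13 -> fault, frames {13}
19 -> fault, frames {13,19}
13 -> hit
82 -> fault, frames {13,19,82}
19 -> hit
77 -> fault, evict 13, frames {19,82,77}
19 -> hit
82 -> hit
13 -> fault, evict 77, frames {19,82,13}
29 -> fault, evict 82, frames {19,13,29}
13 -> hit
29 -> hit
Page faults: 6.

6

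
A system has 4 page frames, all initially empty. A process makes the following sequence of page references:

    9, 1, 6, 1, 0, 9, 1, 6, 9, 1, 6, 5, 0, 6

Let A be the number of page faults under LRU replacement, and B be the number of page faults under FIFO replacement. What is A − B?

Under LRU: F F F . F . . . . . . F F . → 6 faults.
Under FIFO: F F F . F . . . . . . F . . → 5 faults.
A − B = 6 − 5 = 1.

1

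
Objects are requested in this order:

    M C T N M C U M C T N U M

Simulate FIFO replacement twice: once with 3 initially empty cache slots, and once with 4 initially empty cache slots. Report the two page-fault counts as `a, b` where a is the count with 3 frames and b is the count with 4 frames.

10, 11

3 frames: F F F F F F F . . F F . F → 10 faults.
4 frames: F F F F . . F F F F F F F → 11 faults.
11 > 10: adding a frame increased faults — Belady's anomaly.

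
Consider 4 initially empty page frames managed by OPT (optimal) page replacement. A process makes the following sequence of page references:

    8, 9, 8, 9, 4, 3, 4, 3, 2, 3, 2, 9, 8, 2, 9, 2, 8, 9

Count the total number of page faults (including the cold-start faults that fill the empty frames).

8 -> fault, frames {8}
9 -> fault, frames {8,9}
8 -> hit
9 -> hit
4 -> fault, frames {8,9,4}
3 -> fault, frames {8,9,4,3}
4 -> hit
3 -> hit
2 -> fault, evict 4, frames {8,9,3,2}
3 -> hit
2 -> hit
9 -> hit
8 -> hit
2 -> hit
9 -> hit
2 -> hit
8 -> hit
9 -> hit
Page faults: 5.

5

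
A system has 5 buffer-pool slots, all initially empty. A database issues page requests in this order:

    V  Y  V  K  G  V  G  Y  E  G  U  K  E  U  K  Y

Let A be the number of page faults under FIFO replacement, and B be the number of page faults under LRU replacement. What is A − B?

-1

Under FIFO: F F . F F . . . F . F . . . . . → 6 faults.
Under LRU: F F . F F . . . F . F F . . . . → 7 faults.
A − B = 6 − 7 = -1.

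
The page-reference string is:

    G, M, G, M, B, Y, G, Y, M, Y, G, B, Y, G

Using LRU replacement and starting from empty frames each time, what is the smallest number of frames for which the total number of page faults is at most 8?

f=1: 14 faults
f=2: 10 faults
f=3: 7 faults
f=4: 4 faults
Smallest f with faults ≤ 8 is 3.

3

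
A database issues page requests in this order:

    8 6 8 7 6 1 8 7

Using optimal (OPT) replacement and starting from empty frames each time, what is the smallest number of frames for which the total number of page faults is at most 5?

f=1: 8 faults
f=2: 5 faults
f=3: 4 faults
f=4: 4 faults
Smallest f with faults ≤ 5 is 2.

2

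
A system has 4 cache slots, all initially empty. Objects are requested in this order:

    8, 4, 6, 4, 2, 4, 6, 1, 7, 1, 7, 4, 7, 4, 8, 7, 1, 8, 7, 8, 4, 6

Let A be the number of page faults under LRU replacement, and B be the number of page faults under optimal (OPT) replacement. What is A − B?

1

Under LRU: F F F . F . . F F . . . . . F . . . . . . F → 8 faults.
Under OPT: F F F . F . . F F . . . . . . . . . . . . F → 7 faults.
A − B = 8 − 7 = 1.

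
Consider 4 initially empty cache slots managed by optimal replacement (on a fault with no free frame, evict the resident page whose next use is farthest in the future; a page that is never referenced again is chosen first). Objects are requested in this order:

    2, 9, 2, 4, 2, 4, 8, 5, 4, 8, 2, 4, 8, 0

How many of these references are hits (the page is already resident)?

8

2 → miss, frames (2)
9 → miss, frames (2 9)
2 → hit
4 → miss, frames (2 9 4)
2 → hit
4 → hit
8 → miss, frames (2 9 4 8)
5 → miss, evict 9, frames (2 4 8 5)
4 → hit
8 → hit
2 → hit
4 → hit
8 → hit
0 → miss, evict 5, frames (2 4 8 0)
Hits: 8.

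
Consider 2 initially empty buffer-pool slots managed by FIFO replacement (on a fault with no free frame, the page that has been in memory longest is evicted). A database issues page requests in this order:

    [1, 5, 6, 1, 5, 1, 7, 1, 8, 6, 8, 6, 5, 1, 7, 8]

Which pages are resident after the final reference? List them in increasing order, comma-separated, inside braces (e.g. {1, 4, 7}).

1: fault, frames {1}
5: fault, frames {1,5}
6: fault, evict 1, frames {5,6}
1: fault, evict 5, frames {6,1}
5: fault, evict 6, frames {1,5}
1: hit
7: fault, evict 1, frames {5,7}
1: fault, evict 5, frames {7,1}
8: fault, evict 7, frames {1,8}
6: fault, evict 1, frames {8,6}
8: hit
6: hit
5: fault, evict 8, frames {6,5}
1: fault, evict 6, frames {5,1}
7: fault, evict 5, frames {1,7}
8: fault, evict 1, frames {7,8}

{7, 8}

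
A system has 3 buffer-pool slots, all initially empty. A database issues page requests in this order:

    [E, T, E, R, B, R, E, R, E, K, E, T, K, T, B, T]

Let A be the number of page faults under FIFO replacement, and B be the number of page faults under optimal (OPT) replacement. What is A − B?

Under FIFO: F F . F F . F . . F . F . . F . → 8 faults.
Under OPT: F F . F F . . . . F . F . . . . → 6 faults.
A − B = 8 − 6 = 2.

2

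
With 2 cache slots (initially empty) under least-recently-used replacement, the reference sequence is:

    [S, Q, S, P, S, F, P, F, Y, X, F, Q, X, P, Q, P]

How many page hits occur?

4

S: fault, frames [S]
Q: fault, frames [S, Q]
S: hit
P: fault, evict Q, frames [S, P]
S: hit
F: fault, evict P, frames [S, F]
P: fault, evict S, frames [F, P]
F: hit
Y: fault, evict P, frames [F, Y]
X: fault, evict F, frames [Y, X]
F: fault, evict Y, frames [X, F]
Q: fault, evict X, frames [F, Q]
X: fault, evict F, frames [Q, X]
P: fault, evict Q, frames [X, P]
Q: fault, evict X, frames [P, Q]
P: hit
Hits: 4.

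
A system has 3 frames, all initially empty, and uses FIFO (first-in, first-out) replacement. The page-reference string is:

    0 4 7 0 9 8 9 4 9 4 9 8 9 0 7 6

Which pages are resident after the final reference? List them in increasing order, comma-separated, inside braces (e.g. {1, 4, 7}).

0 → fault, frames [0]
4 → fault, frames [0, 4]
7 → fault, frames [0, 4, 7]
0 → hit
9 → fault, evict 0, frames [4, 7, 9]
8 → fault, evict 4, frames [7, 9, 8]
9 → hit
4 → fault, evict 7, frames [9, 8, 4]
9 → hit
4 → hit
9 → hit
8 → hit
9 → hit
0 → fault, evict 9, frames [8, 4, 0]
7 → fault, evict 8, frames [4, 0, 7]
6 → fault, evict 4, frames [0, 7, 6]

{0, 6, 7}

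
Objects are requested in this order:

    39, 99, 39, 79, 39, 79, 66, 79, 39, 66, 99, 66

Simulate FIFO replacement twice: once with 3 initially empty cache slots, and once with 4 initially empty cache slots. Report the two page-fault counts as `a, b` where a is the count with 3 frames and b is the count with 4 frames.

3 frames: F F . F . . F . F . F . → 6 faults.
4 frames: F F . F . . F . . . . . → 4 faults.
4 < 6: adding a frame reduced faults, as is typical.

6, 4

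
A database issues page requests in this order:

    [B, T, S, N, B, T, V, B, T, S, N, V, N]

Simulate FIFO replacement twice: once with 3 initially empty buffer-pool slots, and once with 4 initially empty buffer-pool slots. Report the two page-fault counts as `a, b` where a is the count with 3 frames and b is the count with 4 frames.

9, 10

3 frames: F F F F F F F . . F F . . → 9 faults.
4 frames: F F F F . . F F F F F F . → 10 faults.
10 > 9: adding a frame increased faults — Belady's anomaly.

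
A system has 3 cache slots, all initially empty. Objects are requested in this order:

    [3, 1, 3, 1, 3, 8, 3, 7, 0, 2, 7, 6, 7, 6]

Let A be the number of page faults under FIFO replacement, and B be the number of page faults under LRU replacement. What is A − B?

1

Under FIFO: F F . . . F . F F F . F F . → 8 faults.
Under LRU: F F . . . F . F F F . F . . → 7 faults.
A − B = 8 − 7 = 1.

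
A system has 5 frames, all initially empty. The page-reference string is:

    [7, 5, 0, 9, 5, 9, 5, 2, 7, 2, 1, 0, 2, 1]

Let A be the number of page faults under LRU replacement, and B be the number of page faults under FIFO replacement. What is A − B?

Under LRU: F F F F . . . F . . F F . . → 7 faults.
Under FIFO: F F F F . . . F . . F . . . → 6 faults.
A − B = 7 − 6 = 1.

1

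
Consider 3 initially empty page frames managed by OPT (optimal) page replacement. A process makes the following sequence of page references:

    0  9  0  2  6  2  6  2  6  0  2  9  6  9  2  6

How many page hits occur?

11

0 → miss, frames [0]
9 → miss, frames [0, 9]
0 → hit
2 → miss, frames [0, 9, 2]
6 → miss, evict 9, frames [0, 2, 6]
2 → hit
6 → hit
2 → hit
6 → hit
0 → hit
2 → hit
9 → miss, evict 0, frames [2, 6, 9]
6 → hit
9 → hit
2 → hit
6 → hit
Hits: 11.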